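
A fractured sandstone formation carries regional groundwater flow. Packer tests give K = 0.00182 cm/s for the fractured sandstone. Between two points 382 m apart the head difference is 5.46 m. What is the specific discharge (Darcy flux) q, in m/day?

Convert K: 0.00182 cm/s × 864 = 1.572 m/day.
Hydraulic gradient i = Δh / L = 5.46 / 382 = 0.01429.
Specific discharge q = K · i = 1.572 × 0.01429 = 0.02248 m/day.

0.0225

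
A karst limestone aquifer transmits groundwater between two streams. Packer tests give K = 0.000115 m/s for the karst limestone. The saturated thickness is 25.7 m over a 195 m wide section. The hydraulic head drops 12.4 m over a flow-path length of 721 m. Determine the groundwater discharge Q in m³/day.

856

Convert K: 0.000115 m/s × 86400 = 9.936 m/day.
Cross-sectional area A = 195 × 25.7 = 5012 m².
Hydraulic gradient i = Δh / L = 12.4 / 721 = 0.01720.
Darcy's law: Q = K · A · i = 9.936 × 5012 × 0.01720 = 856.4 m³/day.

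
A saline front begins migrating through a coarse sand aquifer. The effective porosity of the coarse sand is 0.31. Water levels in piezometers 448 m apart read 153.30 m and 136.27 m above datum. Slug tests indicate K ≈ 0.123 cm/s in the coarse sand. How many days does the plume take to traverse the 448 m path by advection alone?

Convert K: 0.123 cm/s × 864 = 106.3 m/day.
Hydraulic gradient i = (153.30 − 136.27) / 448 = 17.03 / 448 = 0.03801.
Darcy flux q = K · i = 106.3 × 0.03801 = 4.040 m/day.
Seepage velocity v = q / n_e = 4.040 / 0.31 = 13.03 m/day.
Travel time t = L / v = 448 / 13.03 = 34.38 days.

34.4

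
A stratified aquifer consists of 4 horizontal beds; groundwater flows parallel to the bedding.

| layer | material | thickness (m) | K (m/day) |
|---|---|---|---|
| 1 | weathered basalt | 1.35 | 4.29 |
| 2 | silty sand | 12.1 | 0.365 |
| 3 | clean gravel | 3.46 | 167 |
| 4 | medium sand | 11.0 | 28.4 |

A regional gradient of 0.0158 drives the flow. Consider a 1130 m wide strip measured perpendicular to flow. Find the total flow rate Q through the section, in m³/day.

16100

Flow is parallel to layering, so each bed carries its own Darcy discharge and the transmissivities add.
Σ(K_i·b_i) = 4.29×1.35 + 0.365×12.1 + 167×3.46 + 28.4×11.0 = 900.4 m²/day.
Hydraulic gradient i = 0.0158.
Q = Σ(K_i·b_i) · W · i = 900.4 × 1130 × 0.01580 = 16076 m³/day.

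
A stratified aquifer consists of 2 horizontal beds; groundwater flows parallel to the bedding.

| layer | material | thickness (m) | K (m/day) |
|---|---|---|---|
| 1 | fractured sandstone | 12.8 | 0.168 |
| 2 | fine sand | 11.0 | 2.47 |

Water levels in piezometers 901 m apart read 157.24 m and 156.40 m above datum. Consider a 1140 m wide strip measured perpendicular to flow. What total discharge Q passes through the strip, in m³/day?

Flow is parallel to layering, so each bed carries its own Darcy discharge and the transmissivities add.
Σ(K_i·b_i) = 0.168×12.8 + 2.47×11.0 = 29.32 m²/day.
Hydraulic gradient i = (157.24 − 156.40) / 901 = 0.84 / 901 = 0.0009323.
Q = Σ(K_i·b_i) · W · i = 29.32 × 1140 × 0.0009323 = 31.16 m³/day.

31.2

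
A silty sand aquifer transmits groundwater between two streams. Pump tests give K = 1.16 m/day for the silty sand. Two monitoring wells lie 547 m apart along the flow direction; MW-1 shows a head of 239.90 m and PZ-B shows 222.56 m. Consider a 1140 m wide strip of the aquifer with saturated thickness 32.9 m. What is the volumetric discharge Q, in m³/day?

1380

Cross-sectional area A = 1140 × 32.9 = 37506 m².
Hydraulic gradient i = (239.90 − 222.56) / 547 = 17.34 / 547 = 0.03170.
Darcy's law: Q = K · A · i = 1.160 × 37506 × 0.03170 = 1379 m³/day.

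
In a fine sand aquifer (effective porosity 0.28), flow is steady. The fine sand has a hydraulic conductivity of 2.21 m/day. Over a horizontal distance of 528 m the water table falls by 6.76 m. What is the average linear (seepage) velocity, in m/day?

0.101

Hydraulic gradient i = Δh / L = 6.76 / 528 = 0.01280.
Darcy flux q = K · i = 2.210 × 0.01280 = 0.02829 m/day.
Seepage velocity v = q / n_e = 0.02829 / 0.28 = 0.1011 m/day.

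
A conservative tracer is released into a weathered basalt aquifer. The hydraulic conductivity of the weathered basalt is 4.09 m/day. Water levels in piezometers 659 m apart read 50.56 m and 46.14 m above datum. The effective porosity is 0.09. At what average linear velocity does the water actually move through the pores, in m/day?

Hydraulic gradient i = (50.56 − 46.14) / 659 = 4.42 / 659 = 0.006707.
Darcy flux q = K · i = 4.090 × 0.006707 = 0.02743 m/day.
Seepage velocity v = q / n_e = 0.02743 / 0.09 = 0.3048 m/day.

0.305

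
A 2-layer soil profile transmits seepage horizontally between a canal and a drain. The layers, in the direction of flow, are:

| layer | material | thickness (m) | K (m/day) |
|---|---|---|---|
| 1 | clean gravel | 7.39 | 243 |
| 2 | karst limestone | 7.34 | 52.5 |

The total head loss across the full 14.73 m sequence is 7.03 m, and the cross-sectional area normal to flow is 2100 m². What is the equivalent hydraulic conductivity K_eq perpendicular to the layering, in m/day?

Flow is perpendicular to layering, so the layers act in series and the equivalent K is the thickness-weighted harmonic mean.
Total thickness L = 7.39 + 7.34 = 14.73 m.
Σ(b_i/K_i) = 7.39/243 + 7.34/52.5 = 0.1702 d.
K_eq = L / Σ(b_i/K_i) = 14.73 / 0.1702 = 86.53 m/day.

86.5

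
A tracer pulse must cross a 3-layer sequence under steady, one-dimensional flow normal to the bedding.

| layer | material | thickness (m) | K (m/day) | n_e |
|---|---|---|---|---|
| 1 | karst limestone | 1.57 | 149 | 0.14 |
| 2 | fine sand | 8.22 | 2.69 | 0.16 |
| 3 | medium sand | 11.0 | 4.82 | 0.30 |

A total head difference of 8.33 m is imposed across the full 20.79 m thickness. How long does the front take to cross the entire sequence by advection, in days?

3.10

With flow normal to the layers, continuity requires the same specific discharge q through every layer.
Σ(b_i/K_i) = 1.57/149 + 8.22/2.69 + 11.0/4.82 = 5.348 d.
q = Δh / Σ(b_i/K_i) = 8.33 / 5.348 = 1.557 m/day.
In each layer the seepage velocity is v_i = q/n_i, so the layer transit time is t_i = b_i·n_i / q:
  layer 1 (karst limestone): t_1 = 1.57 × 0.14 / 1.557 = 0.1411 d
  layer 2 (fine sand): t_2 = 8.22 × 0.16 / 1.557 = 0.8445 d
  layer 3 (medium sand): t_3 = 11.0 × 0.30 / 1.557 = 2.119 d
Total t = Σ t_i = 3.104 days.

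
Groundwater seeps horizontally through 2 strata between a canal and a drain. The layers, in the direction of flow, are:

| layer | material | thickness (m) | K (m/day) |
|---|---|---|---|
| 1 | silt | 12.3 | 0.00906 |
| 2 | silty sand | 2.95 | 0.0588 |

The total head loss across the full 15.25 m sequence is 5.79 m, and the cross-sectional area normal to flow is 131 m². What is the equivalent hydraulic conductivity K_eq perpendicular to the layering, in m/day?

0.0108

Flow is perpendicular to layering, so the layers act in series and the equivalent K is the thickness-weighted harmonic mean.
Total thickness L = 12.3 + 2.95 = 15.25 m.
Σ(b_i/K_i) = 12.3/0.00906 + 2.95/0.0588 = 1408 d.
K_eq = L / Σ(b_i/K_i) = 15.25 / 1408 = 0.01083 m/day.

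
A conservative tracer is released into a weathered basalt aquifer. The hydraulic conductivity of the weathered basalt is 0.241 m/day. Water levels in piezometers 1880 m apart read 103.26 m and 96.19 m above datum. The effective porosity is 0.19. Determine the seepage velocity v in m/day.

Hydraulic gradient i = (103.26 − 96.19) / 1880 = 7.07 / 1880 = 0.003761.
Darcy flux q = K · i = 0.2410 × 0.003761 = 0.0009063 m/day.
Seepage velocity v = q / n_e = 0.0009063 / 0.19 = 0.004770 m/day.

0.00477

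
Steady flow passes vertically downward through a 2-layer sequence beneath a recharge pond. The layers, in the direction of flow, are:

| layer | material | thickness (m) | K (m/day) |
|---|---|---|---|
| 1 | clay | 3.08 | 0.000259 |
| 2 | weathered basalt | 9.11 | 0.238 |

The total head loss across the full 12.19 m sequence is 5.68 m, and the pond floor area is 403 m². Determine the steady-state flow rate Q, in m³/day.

Flow is perpendicular to layering, so the layers act in series and the equivalent K is the thickness-weighted harmonic mean.
Total thickness L = 3.08 + 9.11 = 12.19 m.
Σ(b_i/K_i) = 3.08/0.000259 + 9.11/0.238 = 11930 d.
K_eq = L / Σ(b_i/K_i) = 12.19 / 11930 = 0.001022 m/day.
Q = K_eq · A · (Δh/L) = 0.001022 × 403 × (5.68/12.19) = 0.1919 m³/day.

0.192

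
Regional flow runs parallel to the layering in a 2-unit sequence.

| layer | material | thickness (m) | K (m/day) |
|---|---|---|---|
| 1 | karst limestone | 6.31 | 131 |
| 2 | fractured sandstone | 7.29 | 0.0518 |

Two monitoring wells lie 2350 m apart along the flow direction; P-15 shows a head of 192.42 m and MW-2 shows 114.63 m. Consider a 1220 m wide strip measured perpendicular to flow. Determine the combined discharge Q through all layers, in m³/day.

33400

Flow is parallel to layering, so each bed carries its own Darcy discharge and the transmissivities add.
Σ(K_i·b_i) = 131×6.31 + 0.0518×7.29 = 827.0 m²/day.
Hydraulic gradient i = (192.42 − 114.63) / 2350 = 77.79 / 2350 = 0.03310.
Q = Σ(K_i·b_i) · W · i = 827.0 × 1220 × 0.03310 = 33398 m³/day.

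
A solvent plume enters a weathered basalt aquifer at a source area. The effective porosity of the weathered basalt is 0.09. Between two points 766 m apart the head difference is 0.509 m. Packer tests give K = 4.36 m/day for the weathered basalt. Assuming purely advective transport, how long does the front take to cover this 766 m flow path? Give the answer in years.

Hydraulic gradient i = Δh / L = 0.509 / 766 = 0.0006645.
Darcy flux q = K · i = 4.360 × 0.0006645 = 0.002897 m/day.
Seepage velocity v = q / n_e = 0.002897 / 0.09 = 0.03219 m/day.
Travel time t = L / v = 766 / 0.03219 = 23796 days = 65.15 years.

65.1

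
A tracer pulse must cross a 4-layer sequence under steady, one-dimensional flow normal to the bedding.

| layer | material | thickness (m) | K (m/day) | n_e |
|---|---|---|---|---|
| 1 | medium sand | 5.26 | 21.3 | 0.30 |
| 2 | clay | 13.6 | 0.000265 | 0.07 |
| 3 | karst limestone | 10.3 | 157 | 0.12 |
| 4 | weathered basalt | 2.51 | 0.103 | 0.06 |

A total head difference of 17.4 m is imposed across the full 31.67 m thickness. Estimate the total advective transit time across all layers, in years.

With flow normal to the layers, continuity requires the same specific discharge q through every layer.
Σ(b_i/K_i) = 5.26/21.3 + 13.6/0.000265 + 10.3/157 + 2.51/0.103 = 51345 d.
q = Δh / Σ(b_i/K_i) = 17.4 / 51345 = 0.0003389 m/day.
In each layer the seepage velocity is v_i = q/n_i, so the layer transit time is t_i = b_i·n_i / q:
  layer 1 (medium sand): t_1 = 5.26 × 0.30 / 0.0003389 = 4656 d
  layer 2 (clay): t_2 = 13.6 × 0.07 / 0.0003389 = 2809 d
  layer 3 (karst limestone): t_3 = 10.3 × 0.12 / 0.0003389 = 3647 d
  layer 4 (weathered basalt): t_4 = 2.51 × 0.06 / 0.0003389 = 444.4 d
Total t = Σ t_i = 11557 days = 31.64 years.

31.6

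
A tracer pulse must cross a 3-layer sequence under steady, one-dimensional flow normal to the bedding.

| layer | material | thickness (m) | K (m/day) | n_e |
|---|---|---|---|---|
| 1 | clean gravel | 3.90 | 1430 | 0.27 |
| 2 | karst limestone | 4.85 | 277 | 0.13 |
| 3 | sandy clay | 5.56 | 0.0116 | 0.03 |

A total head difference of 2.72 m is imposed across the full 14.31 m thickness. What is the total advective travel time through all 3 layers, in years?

With flow normal to the layers, continuity requires the same specific discharge q through every layer.
Σ(b_i/K_i) = 3.90/1430 + 4.85/277 + 5.56/0.0116 = 479.3 d.
q = Δh / Σ(b_i/K_i) = 2.72 / 479.3 = 0.005675 m/day.
In each layer the seepage velocity is v_i = q/n_i, so the layer transit time is t_i = b_i·n_i / q:
  layer 1 (clean gravel): t_1 = 3.90 × 0.27 / 0.005675 = 185.6 d
  layer 2 (karst limestone): t_2 = 4.85 × 0.13 / 0.005675 = 111.1 d
  layer 3 (sandy clay): t_3 = 5.56 × 0.03 / 0.005675 = 29.39 d
Total t = Σ t_i = 326.1 days = 0.8927 years.

0.893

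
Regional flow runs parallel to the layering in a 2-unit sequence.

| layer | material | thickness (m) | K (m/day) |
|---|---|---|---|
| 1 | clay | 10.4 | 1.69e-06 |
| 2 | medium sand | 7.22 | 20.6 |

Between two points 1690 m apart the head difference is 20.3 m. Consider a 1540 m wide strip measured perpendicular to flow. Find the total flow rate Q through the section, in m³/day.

2750

Flow is parallel to layering, so each bed carries its own Darcy discharge and the transmissivities add.
Σ(K_i·b_i) = 1.69e-06×10.4 + 20.6×7.22 = 148.7 m²/day.
Hydraulic gradient i = Δh / L = 20.3 / 1690 = 0.01201.
Q = Σ(K_i·b_i) · W · i = 148.7 × 1540 × 0.01201 = 2751 m³/day.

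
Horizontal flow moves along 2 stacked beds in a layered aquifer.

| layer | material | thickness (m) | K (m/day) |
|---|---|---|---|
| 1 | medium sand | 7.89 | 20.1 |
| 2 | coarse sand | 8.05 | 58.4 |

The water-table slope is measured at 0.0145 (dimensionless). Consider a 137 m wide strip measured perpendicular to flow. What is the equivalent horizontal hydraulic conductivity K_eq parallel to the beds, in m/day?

Flow is parallel to layering, so each bed carries its own Darcy discharge and the transmissivities add.
Σ(K_i·b_i) = 20.1×7.89 + 58.4×8.05 = 628.7 m²/day.
Total thickness b = 15.94 m, so K_eq = Σ(K_i·b_i)/b = 39.44 m/day.

39.4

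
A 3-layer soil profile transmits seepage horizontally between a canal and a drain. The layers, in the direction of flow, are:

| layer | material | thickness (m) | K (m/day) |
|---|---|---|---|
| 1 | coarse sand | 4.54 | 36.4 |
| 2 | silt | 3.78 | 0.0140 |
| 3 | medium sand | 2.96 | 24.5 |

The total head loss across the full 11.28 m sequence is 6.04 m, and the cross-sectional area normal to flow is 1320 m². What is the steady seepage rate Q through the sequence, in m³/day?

29.5

Flow is perpendicular to layering, so the layers act in series and the equivalent K is the thickness-weighted harmonic mean.
Total thickness L = 4.54 + 3.78 + 2.96 = 11.28 m.
Σ(b_i/K_i) = 4.54/36.4 + 3.78/0.0140 + 2.96/24.5 = 270.2 d.
K_eq = L / Σ(b_i/K_i) = 11.28 / 270.2 = 0.04174 m/day.
Q = K_eq · A · (Δh/L) = 0.04174 × 1320 × (6.04/11.28) = 29.50 m³/day.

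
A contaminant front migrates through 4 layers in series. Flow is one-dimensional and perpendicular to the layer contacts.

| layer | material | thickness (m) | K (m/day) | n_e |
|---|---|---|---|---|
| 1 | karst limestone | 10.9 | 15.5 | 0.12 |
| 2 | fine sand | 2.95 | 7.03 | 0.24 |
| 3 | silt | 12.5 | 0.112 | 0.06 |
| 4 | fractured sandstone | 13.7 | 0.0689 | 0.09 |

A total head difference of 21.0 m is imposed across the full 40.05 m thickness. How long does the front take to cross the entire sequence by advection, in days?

With flow normal to the layers, continuity requires the same specific discharge q through every layer.
Σ(b_i/K_i) = 10.9/15.5 + 2.95/7.03 + 12.5/0.112 + 13.7/0.0689 = 311.6 d.
q = Δh / Σ(b_i/K_i) = 21.0 / 311.6 = 0.06740 m/day.
In each layer the seepage velocity is v_i = q/n_i, so the layer transit time is t_i = b_i·n_i / q:
  layer 1 (karst limestone): t_1 = 10.9 × 0.12 / 0.06740 = 19.41 d
  layer 2 (fine sand): t_2 = 2.95 × 0.24 / 0.06740 = 10.50 d
  layer 3 (silt): t_3 = 12.5 × 0.06 / 0.06740 = 11.13 d
  layer 4 (fractured sandstone): t_4 = 13.7 × 0.09 / 0.06740 = 18.29 d
Total t = Σ t_i = 59.33 days.

59.3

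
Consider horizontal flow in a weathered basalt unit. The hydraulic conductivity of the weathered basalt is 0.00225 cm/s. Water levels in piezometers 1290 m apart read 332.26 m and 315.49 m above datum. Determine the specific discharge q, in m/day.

Convert K: 0.00225 cm/s × 864 = 1.944 m/day.
Hydraulic gradient i = (332.26 − 315.49) / 1290 = 16.77 / 1290 = 0.01300.
Specific discharge q = K · i = 1.944 × 0.01300 = 0.02527 m/day.

0.0253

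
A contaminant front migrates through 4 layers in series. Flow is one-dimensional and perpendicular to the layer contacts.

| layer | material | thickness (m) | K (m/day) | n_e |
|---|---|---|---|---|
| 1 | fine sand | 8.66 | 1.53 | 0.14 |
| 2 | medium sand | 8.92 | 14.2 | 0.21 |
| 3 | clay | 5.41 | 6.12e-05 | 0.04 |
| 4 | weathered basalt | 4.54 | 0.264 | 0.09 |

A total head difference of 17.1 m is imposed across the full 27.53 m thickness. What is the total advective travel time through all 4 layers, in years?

52.5

With flow normal to the layers, continuity requires the same specific discharge q through every layer.
Σ(b_i/K_i) = 8.66/1.53 + 8.92/14.2 + 5.41/6.12e-05 + 4.54/0.264 = 88422 d.
q = Δh / Σ(b_i/K_i) = 17.1 / 88422 = 0.0001934 m/day.
In each layer the seepage velocity is v_i = q/n_i, so the layer transit time is t_i = b_i·n_i / q:
  layer 1 (fine sand): t_1 = 8.66 × 0.14 / 0.0001934 = 6269 d
  layer 2 (medium sand): t_2 = 8.92 × 0.21 / 0.0001934 = 9686 d
  layer 3 (clay): t_3 = 5.41 × 0.04 / 0.0001934 = 1119 d
  layer 4 (weathered basalt): t_4 = 4.54 × 0.09 / 0.0001934 = 2113 d
Total t = Σ t_i = 19187 days = 52.53 years.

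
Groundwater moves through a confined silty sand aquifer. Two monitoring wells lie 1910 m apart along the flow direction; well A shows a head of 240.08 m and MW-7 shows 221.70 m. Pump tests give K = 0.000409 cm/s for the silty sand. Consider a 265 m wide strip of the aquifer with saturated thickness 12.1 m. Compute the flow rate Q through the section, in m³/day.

10.9

Convert K: 0.000409 cm/s × 864 = 0.3534 m/day.
Cross-sectional area A = 265 × 12.1 = 3206 m².
Hydraulic gradient i = (240.08 − 221.70) / 1910 = 18.38 / 1910 = 0.009623.
Darcy's law: Q = K · A · i = 0.3534 × 3206 × 0.009623 = 10.90 m³/day.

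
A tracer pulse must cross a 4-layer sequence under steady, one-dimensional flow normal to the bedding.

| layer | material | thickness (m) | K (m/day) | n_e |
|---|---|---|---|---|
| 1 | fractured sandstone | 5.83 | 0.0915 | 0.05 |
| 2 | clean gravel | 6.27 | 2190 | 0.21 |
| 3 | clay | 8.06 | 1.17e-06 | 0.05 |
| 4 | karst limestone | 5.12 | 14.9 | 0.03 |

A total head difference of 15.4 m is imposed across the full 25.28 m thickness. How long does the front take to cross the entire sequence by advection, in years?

2650

With flow normal to the layers, continuity requires the same specific discharge q through every layer.
Σ(b_i/K_i) = 5.83/0.0915 + 6.27/2190 + 8.06/1.17e-06 + 5.12/14.9 = 6.889e+06 d.
q = Δh / Σ(b_i/K_i) = 15.4 / 6.889e+06 = 2.235e-06 m/day.
In each layer the seepage velocity is v_i = q/n_i, so the layer transit time is t_i = b_i·n_i / q:
  layer 1 (fractured sandstone): t_1 = 5.83 × 0.05 / 2.235e-06 = 1.304e+05 d
  layer 2 (clean gravel): t_2 = 6.27 × 0.21 / 2.235e-06 = 5.890e+05 d
  layer 3 (clay): t_3 = 8.06 × 0.05 / 2.235e-06 = 1.803e+05 d
  layer 4 (karst limestone): t_4 = 5.12 × 0.03 / 2.235e-06 = 68711 d
Total t = Σ t_i = 9.684e+05 days = 2651 years.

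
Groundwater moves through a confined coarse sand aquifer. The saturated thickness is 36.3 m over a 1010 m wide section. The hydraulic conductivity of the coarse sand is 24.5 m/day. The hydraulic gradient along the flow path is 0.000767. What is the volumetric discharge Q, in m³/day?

Cross-sectional area A = 1010 × 36.3 = 36663 m².
Hydraulic gradient i = 0.000767.
Darcy's law: Q = K · A · i = 24.50 × 36663 × 0.0007670 = 689.0 m³/day.

689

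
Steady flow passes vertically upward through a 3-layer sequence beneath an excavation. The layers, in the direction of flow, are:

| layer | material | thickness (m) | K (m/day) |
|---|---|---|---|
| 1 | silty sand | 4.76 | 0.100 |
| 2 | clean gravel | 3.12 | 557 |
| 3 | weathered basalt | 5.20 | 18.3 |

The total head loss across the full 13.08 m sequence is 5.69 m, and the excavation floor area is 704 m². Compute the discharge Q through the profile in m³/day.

Flow is perpendicular to layering, so the layers act in series and the equivalent K is the thickness-weighted harmonic mean.
Total thickness L = 4.76 + 3.12 + 5.20 = 13.08 m.
Σ(b_i/K_i) = 4.76/0.100 + 3.12/557 + 5.20/18.3 = 47.89 d.
K_eq = L / Σ(b_i/K_i) = 13.08 / 47.89 = 0.2731 m/day.
Q = K_eq · A · (Δh/L) = 0.2731 × 704 × (5.69/13.08) = 83.65 m³/day.

83.6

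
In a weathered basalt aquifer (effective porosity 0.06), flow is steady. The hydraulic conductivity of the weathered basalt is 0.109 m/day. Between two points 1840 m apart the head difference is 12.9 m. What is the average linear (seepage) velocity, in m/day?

0.0127

Hydraulic gradient i = Δh / L = 12.9 / 1840 = 0.007011.
Darcy flux q = K · i = 0.1090 × 0.007011 = 0.0007642 m/day.
Seepage velocity v = q / n_e = 0.0007642 / 0.06 = 0.01274 m/day.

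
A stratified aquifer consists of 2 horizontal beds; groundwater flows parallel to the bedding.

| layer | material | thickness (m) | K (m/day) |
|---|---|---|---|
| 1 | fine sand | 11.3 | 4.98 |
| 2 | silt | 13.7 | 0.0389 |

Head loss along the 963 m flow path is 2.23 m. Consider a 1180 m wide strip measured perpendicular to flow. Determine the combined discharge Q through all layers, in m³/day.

Flow is parallel to layering, so each bed carries its own Darcy discharge and the transmissivities add.
Σ(K_i·b_i) = 4.98×11.3 + 0.0389×13.7 = 56.81 m²/day.
Hydraulic gradient i = Δh / L = 2.23 / 963 = 0.002316.
Q = Σ(K_i·b_i) · W · i = 56.81 × 1180 × 0.002316 = 155.2 m³/day.

155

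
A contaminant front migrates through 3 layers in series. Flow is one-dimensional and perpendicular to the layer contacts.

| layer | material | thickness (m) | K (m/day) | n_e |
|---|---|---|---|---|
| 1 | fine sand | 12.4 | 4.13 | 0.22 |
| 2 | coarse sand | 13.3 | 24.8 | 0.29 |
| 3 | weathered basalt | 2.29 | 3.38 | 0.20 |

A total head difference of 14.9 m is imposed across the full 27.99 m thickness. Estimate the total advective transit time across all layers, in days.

1.99

With flow normal to the layers, continuity requires the same specific discharge q through every layer.
Σ(b_i/K_i) = 12.4/4.13 + 13.3/24.8 + 2.29/3.38 = 4.216 d.
q = Δh / Σ(b_i/K_i) = 14.9 / 4.216 = 3.534 m/day.
In each layer the seepage velocity is v_i = q/n_i, so the layer transit time is t_i = b_i·n_i / q:
  layer 1 (fine sand): t_1 = 12.4 × 0.22 / 3.534 = 0.7719 d
  layer 2 (coarse sand): t_2 = 13.3 × 0.29 / 3.534 = 1.091 d
  layer 3 (weathered basalt): t_3 = 2.29 × 0.20 / 3.534 = 0.1296 d
Total t = Σ t_i = 1.993 days.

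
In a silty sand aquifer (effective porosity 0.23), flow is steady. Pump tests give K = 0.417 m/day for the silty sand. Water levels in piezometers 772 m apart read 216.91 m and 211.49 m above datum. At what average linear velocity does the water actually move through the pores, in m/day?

Hydraulic gradient i = (216.91 − 211.49) / 772 = 5.42 / 772 = 0.007021.
Darcy flux q = K · i = 0.4170 × 0.007021 = 0.002928 m/day.
Seepage velocity v = q / n_e = 0.002928 / 0.23 = 0.01273 m/day.

0.0127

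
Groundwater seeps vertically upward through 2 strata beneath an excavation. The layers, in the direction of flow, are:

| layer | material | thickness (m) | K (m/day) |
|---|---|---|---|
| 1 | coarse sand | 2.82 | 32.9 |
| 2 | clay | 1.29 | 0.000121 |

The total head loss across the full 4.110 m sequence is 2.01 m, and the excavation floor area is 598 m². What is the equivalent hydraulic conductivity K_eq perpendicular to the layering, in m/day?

0.000386

Flow is perpendicular to layering, so the layers act in series and the equivalent K is the thickness-weighted harmonic mean.
Total thickness L = 2.82 + 1.29 = 4.110 m.
Σ(b_i/K_i) = 2.82/32.9 + 1.29/0.000121 = 10661 d.
K_eq = L / Σ(b_i/K_i) = 4.110 / 10661 = 0.0003855 m/day.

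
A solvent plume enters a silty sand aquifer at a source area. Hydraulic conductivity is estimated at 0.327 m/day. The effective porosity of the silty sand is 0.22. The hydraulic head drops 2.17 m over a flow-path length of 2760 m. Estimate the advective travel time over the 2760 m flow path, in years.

Hydraulic gradient i = Δh / L = 2.17 / 2760 = 0.0007862.
Darcy flux q = K · i = 0.3270 × 0.0007862 = 0.0002571 m/day.
Seepage velocity v = q / n_e = 0.0002571 / 0.22 = 0.001169 m/day.
Travel time t = L / v = 2760 / 0.001169 = 2.362e+06 days = 6466 years.

6470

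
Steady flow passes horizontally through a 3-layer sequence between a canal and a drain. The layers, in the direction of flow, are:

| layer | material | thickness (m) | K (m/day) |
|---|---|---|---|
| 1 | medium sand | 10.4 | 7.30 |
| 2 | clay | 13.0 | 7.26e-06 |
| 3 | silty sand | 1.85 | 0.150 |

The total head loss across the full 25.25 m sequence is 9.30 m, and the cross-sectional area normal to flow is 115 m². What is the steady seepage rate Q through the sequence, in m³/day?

Flow is perpendicular to layering, so the layers act in series and the equivalent K is the thickness-weighted harmonic mean.
Total thickness L = 10.4 + 13.0 + 1.85 = 25.25 m.
Σ(b_i/K_i) = 10.4/7.30 + 13.0/7.26e-06 + 1.85/0.150 = 1.791e+06 d.
K_eq = L / Σ(b_i/K_i) = 25.25 / 1.791e+06 = 1.410e-05 m/day.
Q = K_eq · A · (Δh/L) = 1.410e-05 × 115 × (9.30/25.25) = 0.0005973 m³/day.

0.000597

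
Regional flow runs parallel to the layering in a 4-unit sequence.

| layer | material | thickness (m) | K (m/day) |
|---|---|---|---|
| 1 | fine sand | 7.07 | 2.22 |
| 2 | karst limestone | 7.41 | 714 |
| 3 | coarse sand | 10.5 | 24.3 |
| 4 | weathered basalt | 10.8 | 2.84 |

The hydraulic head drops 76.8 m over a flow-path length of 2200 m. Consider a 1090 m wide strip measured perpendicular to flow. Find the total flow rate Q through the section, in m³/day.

213000

Flow is parallel to layering, so each bed carries its own Darcy discharge and the transmissivities add.
Σ(K_i·b_i) = 2.22×7.07 + 714×7.41 + 24.3×10.5 + 2.84×10.8 = 5592 m²/day.
Hydraulic gradient i = Δh / L = 76.8 / 2200 = 0.03491.
Q = Σ(K_i·b_i) · W · i = 5592 × 1090 × 0.03491 = 2.128e+05 m³/day.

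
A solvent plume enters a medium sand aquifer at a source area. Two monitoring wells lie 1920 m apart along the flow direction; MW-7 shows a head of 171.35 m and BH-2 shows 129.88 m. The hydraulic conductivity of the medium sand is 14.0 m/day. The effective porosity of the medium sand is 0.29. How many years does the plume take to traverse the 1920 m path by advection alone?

Hydraulic gradient i = (171.35 − 129.88) / 1920 = 41.47 / 1920 = 0.02160.
Darcy flux q = K · i = 14.00 × 0.02160 = 0.3024 m/day.
Seepage velocity v = q / n_e = 0.3024 / 0.29 = 1.043 m/day.
Travel time t = L / v = 1920 / 1.043 = 1841 days = 5.041 years.

5.04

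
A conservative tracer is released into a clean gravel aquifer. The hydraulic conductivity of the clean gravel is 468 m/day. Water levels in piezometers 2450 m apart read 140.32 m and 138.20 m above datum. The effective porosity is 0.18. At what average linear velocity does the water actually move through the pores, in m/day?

Hydraulic gradient i = (140.32 − 138.20) / 2450 = 2.12 / 2450 = 0.0008653.
Darcy flux q = K · i = 468.0 × 0.0008653 = 0.4050 m/day.
Seepage velocity v = q / n_e = 0.4050 / 0.18 = 2.250 m/day.

2.25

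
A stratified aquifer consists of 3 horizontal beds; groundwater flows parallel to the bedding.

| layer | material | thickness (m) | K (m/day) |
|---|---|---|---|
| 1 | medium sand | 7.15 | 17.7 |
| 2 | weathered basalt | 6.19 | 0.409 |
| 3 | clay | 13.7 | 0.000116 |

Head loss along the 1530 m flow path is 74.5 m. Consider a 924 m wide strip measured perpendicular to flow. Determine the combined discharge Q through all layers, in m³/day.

Flow is parallel to layering, so each bed carries its own Darcy discharge and the transmissivities add.
Σ(K_i·b_i) = 17.7×7.15 + 0.409×6.19 + 0.000116×13.7 = 129.1 m²/day.
Hydraulic gradient i = Δh / L = 74.5 / 1530 = 0.04869.
Q = Σ(K_i·b_i) · W · i = 129.1 × 924 × 0.04869 = 5808 m³/day.

5810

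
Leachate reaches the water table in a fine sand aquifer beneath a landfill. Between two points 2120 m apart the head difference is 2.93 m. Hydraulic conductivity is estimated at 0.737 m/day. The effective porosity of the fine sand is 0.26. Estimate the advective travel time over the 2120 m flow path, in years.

Hydraulic gradient i = Δh / L = 2.93 / 2120 = 0.001382.
Darcy flux q = K · i = 0.7370 × 0.001382 = 0.001019 m/day.
Seepage velocity v = q / n_e = 0.001019 / 0.26 = 0.003918 m/day.
Travel time t = L / v = 2120 / 0.003918 = 5.411e+05 days = 1482 years.

1480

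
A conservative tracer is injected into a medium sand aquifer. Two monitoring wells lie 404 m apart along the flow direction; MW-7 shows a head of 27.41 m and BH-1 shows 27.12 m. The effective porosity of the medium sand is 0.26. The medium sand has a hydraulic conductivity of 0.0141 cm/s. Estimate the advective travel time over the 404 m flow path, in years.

32.9

Convert K: 0.0141 cm/s × 864 = 12.18 m/day.
Hydraulic gradient i = (27.41 − 27.12) / 404 = 0.29 / 404 = 0.0007178.
Darcy flux q = K · i = 12.18 × 0.0007178 = 0.008745 m/day.
Seepage velocity v = q / n_e = 0.008745 / 0.26 = 0.03363 m/day.
Travel time t = L / v = 404 / 0.03363 = 12012 days = 32.89 years.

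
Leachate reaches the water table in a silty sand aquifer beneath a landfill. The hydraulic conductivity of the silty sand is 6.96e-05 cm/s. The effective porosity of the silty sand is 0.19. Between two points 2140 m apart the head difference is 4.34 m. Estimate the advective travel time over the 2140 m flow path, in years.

9130

Convert K: 6.96e-05 cm/s × 864 = 0.06013 m/day.
Hydraulic gradient i = Δh / L = 4.34 / 2140 = 0.002028.
Darcy flux q = K · i = 0.06013 × 0.002028 = 0.0001220 m/day.
Seepage velocity v = q / n_e = 0.0001220 / 0.19 = 0.0006419 m/day.
Travel time t = L / v = 2140 / 0.0006419 = 3.334e+06 days = 9128 years.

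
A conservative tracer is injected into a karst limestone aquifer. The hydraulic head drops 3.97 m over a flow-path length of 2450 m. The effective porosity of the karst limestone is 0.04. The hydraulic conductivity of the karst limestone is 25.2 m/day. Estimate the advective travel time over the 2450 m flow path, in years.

Hydraulic gradient i = Δh / L = 3.97 / 2450 = 0.001620.
Darcy flux q = K · i = 25.20 × 0.001620 = 0.04083 m/day.
Seepage velocity v = q / n_e = 0.04083 / 0.04 = 1.021 m/day.
Travel time t = L / v = 2450 / 1.021 = 2400 days = 6.571 years.

6.57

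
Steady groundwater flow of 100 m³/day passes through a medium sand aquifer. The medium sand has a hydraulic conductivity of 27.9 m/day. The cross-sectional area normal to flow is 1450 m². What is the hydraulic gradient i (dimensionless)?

From Q = K·A·i, i = Q / (K·A) = 100 / (27.90 × 1450) = 0.002472.

0.00247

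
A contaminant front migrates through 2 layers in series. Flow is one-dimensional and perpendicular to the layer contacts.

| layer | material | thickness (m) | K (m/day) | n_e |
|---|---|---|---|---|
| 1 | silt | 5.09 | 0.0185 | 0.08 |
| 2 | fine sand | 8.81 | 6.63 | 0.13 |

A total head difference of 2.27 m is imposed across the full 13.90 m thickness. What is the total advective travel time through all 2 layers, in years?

With flow normal to the layers, continuity requires the same specific discharge q through every layer.
Σ(b_i/K_i) = 5.09/0.0185 + 8.81/6.63 = 276.5 d.
q = Δh / Σ(b_i/K_i) = 2.27 / 276.5 = 0.008211 m/day.
In each layer the seepage velocity is v_i = q/n_i, so the layer transit time is t_i = b_i·n_i / q:
  layer 1 (silt): t_1 = 5.09 × 0.08 / 0.008211 = 49.59 d
  layer 2 (fine sand): t_2 = 8.81 × 0.13 / 0.008211 = 139.5 d
Total t = Σ t_i = 189.1 days = 0.5177 years.

0.518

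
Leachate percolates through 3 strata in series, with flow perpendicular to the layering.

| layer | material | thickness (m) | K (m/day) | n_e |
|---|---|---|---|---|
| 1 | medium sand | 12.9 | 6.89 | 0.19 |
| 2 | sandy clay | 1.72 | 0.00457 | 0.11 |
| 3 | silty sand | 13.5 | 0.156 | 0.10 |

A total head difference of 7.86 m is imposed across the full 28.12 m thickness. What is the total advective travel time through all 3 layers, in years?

With flow normal to the layers, continuity requires the same specific discharge q through every layer.
Σ(b_i/K_i) = 12.9/6.89 + 1.72/0.00457 + 13.5/0.156 = 464.8 d.
q = Δh / Σ(b_i/K_i) = 7.86 / 464.8 = 0.01691 m/day.
In each layer the seepage velocity is v_i = q/n_i, so the layer transit time is t_i = b_i·n_i / q:
  layer 1 (medium sand): t_1 = 12.9 × 0.19 / 0.01691 = 144.9 d
  layer 2 (sandy clay): t_2 = 1.72 × 0.11 / 0.01691 = 11.19 d
  layer 3 (silty sand): t_3 = 13.5 × 0.10 / 0.01691 = 79.83 d
Total t = Σ t_i = 235.9 days = 0.6460 years.

0.646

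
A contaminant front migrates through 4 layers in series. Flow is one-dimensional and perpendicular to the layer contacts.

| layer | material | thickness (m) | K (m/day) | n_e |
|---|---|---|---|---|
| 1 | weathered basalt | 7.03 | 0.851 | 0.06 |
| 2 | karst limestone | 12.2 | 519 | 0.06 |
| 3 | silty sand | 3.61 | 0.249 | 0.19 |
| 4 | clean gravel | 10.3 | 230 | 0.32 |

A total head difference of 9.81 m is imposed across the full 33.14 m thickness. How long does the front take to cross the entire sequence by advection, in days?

With flow normal to the layers, continuity requires the same specific discharge q through every layer.
Σ(b_i/K_i) = 7.03/0.851 + 12.2/519 + 3.61/0.249 + 10.3/230 = 22.83 d.
q = Δh / Σ(b_i/K_i) = 9.81 / 22.83 = 0.4298 m/day.
In each layer the seepage velocity is v_i = q/n_i, so the layer transit time is t_i = b_i·n_i / q:
  layer 1 (weathered basalt): t_1 = 7.03 × 0.06 / 0.4298 = 0.9815 d
  layer 2 (karst limestone): t_2 = 12.2 × 0.06 / 0.4298 = 1.703 d
  layer 3 (silty sand): t_3 = 3.61 × 0.19 / 0.4298 = 1.596 d
  layer 4 (clean gravel): t_4 = 10.3 × 0.32 / 0.4298 = 7.670 d
Total t = Σ t_i = 11.95 days.

12.0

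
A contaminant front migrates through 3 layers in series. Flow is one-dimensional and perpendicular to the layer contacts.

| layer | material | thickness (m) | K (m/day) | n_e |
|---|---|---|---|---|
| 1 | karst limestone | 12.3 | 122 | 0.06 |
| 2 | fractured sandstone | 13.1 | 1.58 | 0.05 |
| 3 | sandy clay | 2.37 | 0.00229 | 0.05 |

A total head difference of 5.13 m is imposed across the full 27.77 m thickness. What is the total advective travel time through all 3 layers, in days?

307

With flow normal to the layers, continuity requires the same specific discharge q through every layer.
Σ(b_i/K_i) = 12.3/122 + 13.1/1.58 + 2.37/0.00229 = 1043 d.
q = Δh / Σ(b_i/K_i) = 5.13 / 1043 = 0.004917 m/day.
In each layer the seepage velocity is v_i = q/n_i, so the layer transit time is t_i = b_i·n_i / q:
  layer 1 (karst limestone): t_1 = 12.3 × 0.06 / 0.004917 = 150.1 d
  layer 2 (fractured sandstone): t_2 = 13.1 × 0.05 / 0.004917 = 133.2 d
  layer 3 (sandy clay): t_3 = 2.37 × 0.05 / 0.004917 = 24.10 d
Total t = Σ t_i = 307.4 days.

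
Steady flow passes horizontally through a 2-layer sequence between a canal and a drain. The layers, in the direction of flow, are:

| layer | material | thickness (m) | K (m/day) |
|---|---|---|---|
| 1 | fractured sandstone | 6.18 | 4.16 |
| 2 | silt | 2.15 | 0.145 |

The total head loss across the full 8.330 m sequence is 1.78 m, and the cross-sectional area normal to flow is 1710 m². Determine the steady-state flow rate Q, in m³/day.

Flow is perpendicular to layering, so the layers act in series and the equivalent K is the thickness-weighted harmonic mean.
Total thickness L = 6.18 + 2.15 = 8.330 m.
Σ(b_i/K_i) = 6.18/4.16 + 2.15/0.145 = 16.31 d.
K_eq = L / Σ(b_i/K_i) = 8.330 / 16.31 = 0.5106 m/day.
Q = K_eq · A · (Δh/L) = 0.5106 × 1710 × (1.78/8.330) = 186.6 m³/day.

187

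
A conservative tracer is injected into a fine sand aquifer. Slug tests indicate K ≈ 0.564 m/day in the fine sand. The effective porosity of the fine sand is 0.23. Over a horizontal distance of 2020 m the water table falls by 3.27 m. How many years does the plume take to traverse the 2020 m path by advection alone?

Hydraulic gradient i = Δh / L = 3.27 / 2020 = 0.001619.
Darcy flux q = K · i = 0.5640 × 0.001619 = 0.0009130 m/day.
Seepage velocity v = q / n_e = 0.0009130 / 0.23 = 0.003970 m/day.
Travel time t = L / v = 2020 / 0.003970 = 5.089e+05 days = 1393 years.

1390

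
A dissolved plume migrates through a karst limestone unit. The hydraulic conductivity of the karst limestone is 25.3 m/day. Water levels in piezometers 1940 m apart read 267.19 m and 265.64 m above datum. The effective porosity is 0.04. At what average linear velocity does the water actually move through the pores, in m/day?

0.505

Hydraulic gradient i = (267.19 − 265.64) / 1940 = 1.55 / 1940 = 0.0007990.
Darcy flux q = K · i = 25.30 × 0.0007990 = 0.02021 m/day.
Seepage velocity v = q / n_e = 0.02021 / 0.04 = 0.5053 m/day.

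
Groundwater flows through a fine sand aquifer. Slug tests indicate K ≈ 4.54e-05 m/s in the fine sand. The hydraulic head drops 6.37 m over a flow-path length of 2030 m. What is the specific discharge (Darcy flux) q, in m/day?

0.0123

Convert K: 4.54e-05 m/s × 86400 = 3.923 m/day.
Hydraulic gradient i = Δh / L = 6.37 / 2030 = 0.003138.
Specific discharge q = K · i = 3.923 × 0.003138 = 0.01231 m/day.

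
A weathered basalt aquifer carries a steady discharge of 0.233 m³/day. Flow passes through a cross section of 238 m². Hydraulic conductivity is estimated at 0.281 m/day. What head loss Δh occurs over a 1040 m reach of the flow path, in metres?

From Q = K·A·i, i = Q / (K·A) = 0.233 / (0.2810 × 238.0) = 0.003484.
Head loss Δh = i · L = 0.003484 × 1040 = 3.623 m.

3.62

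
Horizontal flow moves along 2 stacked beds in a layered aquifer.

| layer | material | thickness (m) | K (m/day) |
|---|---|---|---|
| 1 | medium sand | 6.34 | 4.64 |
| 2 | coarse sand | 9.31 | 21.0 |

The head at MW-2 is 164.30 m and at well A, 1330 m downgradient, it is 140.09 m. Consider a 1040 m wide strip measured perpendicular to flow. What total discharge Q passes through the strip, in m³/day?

4260

Flow is parallel to layering, so each bed carries its own Darcy discharge and the transmissivities add.
Σ(K_i·b_i) = 4.64×6.34 + 21.0×9.31 = 224.9 m²/day.
Hydraulic gradient i = (164.30 − 140.09) / 1330 = 24.21 / 1330 = 0.01820.
Q = Σ(K_i·b_i) · W · i = 224.9 × 1040 × 0.01820 = 4258 m³/day.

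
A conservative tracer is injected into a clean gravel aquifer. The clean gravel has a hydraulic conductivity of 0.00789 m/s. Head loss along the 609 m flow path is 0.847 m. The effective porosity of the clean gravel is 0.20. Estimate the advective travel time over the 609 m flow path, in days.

128

Convert K: 0.00789 m/s × 86400 = 681.7 m/day.
Hydraulic gradient i = Δh / L = 0.847 / 609 = 0.001391.
Darcy flux q = K · i = 681.7 × 0.001391 = 0.9481 m/day.
Seepage velocity v = q / n_e = 0.9481 / 0.20 = 4.741 m/day.
Travel time t = L / v = 609 / 4.741 = 128.5 days.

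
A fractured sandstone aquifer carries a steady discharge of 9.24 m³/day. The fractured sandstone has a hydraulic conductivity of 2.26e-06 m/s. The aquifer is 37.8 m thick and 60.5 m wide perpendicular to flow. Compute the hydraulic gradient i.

0.0207

Convert K: 2.26e-06 m/s × 86400 = 0.1953 m/day.
Cross-sectional area A = 60.5 × 37.8 = 2287 m².
From Q = K·A·i, i = Q / (K·A) = 9.24 / (0.1953 × 2287) = 0.02069.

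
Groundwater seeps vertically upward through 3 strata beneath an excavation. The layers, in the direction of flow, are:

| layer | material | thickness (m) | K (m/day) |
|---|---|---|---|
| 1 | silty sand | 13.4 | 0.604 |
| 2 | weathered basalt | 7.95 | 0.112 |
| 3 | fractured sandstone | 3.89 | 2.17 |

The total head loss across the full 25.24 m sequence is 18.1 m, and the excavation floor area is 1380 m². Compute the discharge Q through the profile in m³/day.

263

Flow is perpendicular to layering, so the layers act in series and the equivalent K is the thickness-weighted harmonic mean.
Total thickness L = 13.4 + 7.95 + 3.89 = 25.24 m.
Σ(b_i/K_i) = 13.4/0.604 + 7.95/0.112 + 3.89/2.17 = 94.96 d.
K_eq = L / Σ(b_i/K_i) = 25.24 / 94.96 = 0.2658 m/day.
Q = K_eq · A · (Δh/L) = 0.2658 × 1380 × (18.1/25.24) = 263.0 m³/day.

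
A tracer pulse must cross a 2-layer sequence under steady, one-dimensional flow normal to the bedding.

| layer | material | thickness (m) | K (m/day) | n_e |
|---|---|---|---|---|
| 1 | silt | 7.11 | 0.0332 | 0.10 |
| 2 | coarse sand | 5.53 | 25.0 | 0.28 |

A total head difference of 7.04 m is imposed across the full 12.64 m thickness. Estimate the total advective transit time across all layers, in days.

With flow normal to the layers, continuity requires the same specific discharge q through every layer.
Σ(b_i/K_i) = 7.11/0.0332 + 5.53/25.0 = 214.4 d.
q = Δh / Σ(b_i/K_i) = 7.04 / 214.4 = 0.03284 m/day.
In each layer the seepage velocity is v_i = q/n_i, so the layer transit time is t_i = b_i·n_i / q:
  layer 1 (silt): t_1 = 7.11 × 0.10 / 0.03284 = 21.65 d
  layer 2 (coarse sand): t_2 = 5.53 × 0.28 / 0.03284 = 47.15 d
Total t = Σ t_i = 68.80 days.

68.8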